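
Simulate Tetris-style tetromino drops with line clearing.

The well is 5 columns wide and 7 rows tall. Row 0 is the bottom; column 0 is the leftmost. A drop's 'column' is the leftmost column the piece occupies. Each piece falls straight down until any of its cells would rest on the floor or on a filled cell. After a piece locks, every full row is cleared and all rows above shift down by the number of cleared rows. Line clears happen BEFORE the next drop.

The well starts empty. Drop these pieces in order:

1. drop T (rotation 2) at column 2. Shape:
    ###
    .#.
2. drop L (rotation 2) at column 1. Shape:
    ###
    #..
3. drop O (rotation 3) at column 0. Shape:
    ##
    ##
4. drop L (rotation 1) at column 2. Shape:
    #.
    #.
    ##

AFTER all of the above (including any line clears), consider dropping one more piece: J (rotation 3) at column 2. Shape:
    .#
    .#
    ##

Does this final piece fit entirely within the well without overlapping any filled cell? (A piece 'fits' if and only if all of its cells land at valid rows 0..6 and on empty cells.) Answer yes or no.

Answer: no

Derivation:
Drop 1: T rot2 at col 2 lands with bottom-row=0; cleared 0 line(s) (total 0); column heights now [0 0 2 2 2], max=2
Drop 2: L rot2 at col 1 lands with bottom-row=1; cleared 0 line(s) (total 0); column heights now [0 3 3 3 2], max=3
Drop 3: O rot3 at col 0 lands with bottom-row=3; cleared 0 line(s) (total 0); column heights now [5 5 3 3 2], max=5
Drop 4: L rot1 at col 2 lands with bottom-row=3; cleared 0 line(s) (total 0); column heights now [5 5 6 4 2], max=6
Test piece J rot3 at col 2 (width 2): heights before test = [5 5 6 4 2]; fits = False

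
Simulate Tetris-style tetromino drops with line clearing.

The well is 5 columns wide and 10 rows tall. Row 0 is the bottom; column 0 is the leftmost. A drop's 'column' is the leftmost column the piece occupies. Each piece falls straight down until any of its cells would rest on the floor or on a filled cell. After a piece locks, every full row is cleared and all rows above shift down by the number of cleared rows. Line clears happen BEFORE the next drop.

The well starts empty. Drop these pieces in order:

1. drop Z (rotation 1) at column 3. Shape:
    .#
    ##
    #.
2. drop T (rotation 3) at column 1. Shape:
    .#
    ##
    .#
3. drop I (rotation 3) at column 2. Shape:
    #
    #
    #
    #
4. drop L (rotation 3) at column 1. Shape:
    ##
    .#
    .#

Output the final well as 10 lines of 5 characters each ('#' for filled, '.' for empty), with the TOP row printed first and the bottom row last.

Answer: .##..
..#..
..#..
..#..
..#..
..#..
..#..
..#.#
.####
..##.

Derivation:
Drop 1: Z rot1 at col 3 lands with bottom-row=0; cleared 0 line(s) (total 0); column heights now [0 0 0 2 3], max=3
Drop 2: T rot3 at col 1 lands with bottom-row=0; cleared 0 line(s) (total 0); column heights now [0 2 3 2 3], max=3
Drop 3: I rot3 at col 2 lands with bottom-row=3; cleared 0 line(s) (total 0); column heights now [0 2 7 2 3], max=7
Drop 4: L rot3 at col 1 lands with bottom-row=7; cleared 0 line(s) (total 0); column heights now [0 10 10 2 3], max=10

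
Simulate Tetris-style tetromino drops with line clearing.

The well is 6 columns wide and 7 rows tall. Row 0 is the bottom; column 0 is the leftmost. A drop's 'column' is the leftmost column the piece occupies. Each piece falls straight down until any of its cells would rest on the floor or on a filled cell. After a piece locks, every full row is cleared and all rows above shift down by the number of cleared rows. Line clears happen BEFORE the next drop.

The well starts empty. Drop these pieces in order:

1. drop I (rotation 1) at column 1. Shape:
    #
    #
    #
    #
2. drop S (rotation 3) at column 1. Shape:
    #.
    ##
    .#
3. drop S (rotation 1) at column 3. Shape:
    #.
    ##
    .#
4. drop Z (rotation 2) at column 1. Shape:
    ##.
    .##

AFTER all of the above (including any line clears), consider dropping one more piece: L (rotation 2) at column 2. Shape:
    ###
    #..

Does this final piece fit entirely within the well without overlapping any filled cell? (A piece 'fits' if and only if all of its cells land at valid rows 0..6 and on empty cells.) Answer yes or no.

Drop 1: I rot1 at col 1 lands with bottom-row=0; cleared 0 line(s) (total 0); column heights now [0 4 0 0 0 0], max=4
Drop 2: S rot3 at col 1 lands with bottom-row=3; cleared 0 line(s) (total 0); column heights now [0 6 5 0 0 0], max=6
Drop 3: S rot1 at col 3 lands with bottom-row=0; cleared 0 line(s) (total 0); column heights now [0 6 5 3 2 0], max=6
Drop 4: Z rot2 at col 1 lands with bottom-row=5; cleared 0 line(s) (total 0); column heights now [0 7 7 6 2 0], max=7
Test piece L rot2 at col 2 (width 3): heights before test = [0 7 7 6 2 0]; fits = False

Answer: no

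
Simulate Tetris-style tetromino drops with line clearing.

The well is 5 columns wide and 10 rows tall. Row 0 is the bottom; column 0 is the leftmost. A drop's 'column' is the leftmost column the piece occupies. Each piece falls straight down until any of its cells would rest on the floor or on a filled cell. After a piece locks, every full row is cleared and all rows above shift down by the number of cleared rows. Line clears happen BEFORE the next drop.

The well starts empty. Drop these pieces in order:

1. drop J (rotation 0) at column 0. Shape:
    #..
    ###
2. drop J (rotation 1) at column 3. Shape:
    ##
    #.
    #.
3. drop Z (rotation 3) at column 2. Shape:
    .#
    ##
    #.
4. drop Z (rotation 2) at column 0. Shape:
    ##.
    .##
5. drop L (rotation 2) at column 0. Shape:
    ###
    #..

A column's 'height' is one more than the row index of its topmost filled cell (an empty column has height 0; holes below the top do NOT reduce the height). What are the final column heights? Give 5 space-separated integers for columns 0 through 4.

Drop 1: J rot0 at col 0 lands with bottom-row=0; cleared 0 line(s) (total 0); column heights now [2 1 1 0 0], max=2
Drop 2: J rot1 at col 3 lands with bottom-row=0; cleared 0 line(s) (total 0); column heights now [2 1 1 3 3], max=3
Drop 3: Z rot3 at col 2 lands with bottom-row=2; cleared 0 line(s) (total 0); column heights now [2 1 4 5 3], max=5
Drop 4: Z rot2 at col 0 lands with bottom-row=4; cleared 0 line(s) (total 0); column heights now [6 6 5 5 3], max=6
Drop 5: L rot2 at col 0 lands with bottom-row=6; cleared 0 line(s) (total 0); column heights now [8 8 8 5 3], max=8

Answer: 8 8 8 5 3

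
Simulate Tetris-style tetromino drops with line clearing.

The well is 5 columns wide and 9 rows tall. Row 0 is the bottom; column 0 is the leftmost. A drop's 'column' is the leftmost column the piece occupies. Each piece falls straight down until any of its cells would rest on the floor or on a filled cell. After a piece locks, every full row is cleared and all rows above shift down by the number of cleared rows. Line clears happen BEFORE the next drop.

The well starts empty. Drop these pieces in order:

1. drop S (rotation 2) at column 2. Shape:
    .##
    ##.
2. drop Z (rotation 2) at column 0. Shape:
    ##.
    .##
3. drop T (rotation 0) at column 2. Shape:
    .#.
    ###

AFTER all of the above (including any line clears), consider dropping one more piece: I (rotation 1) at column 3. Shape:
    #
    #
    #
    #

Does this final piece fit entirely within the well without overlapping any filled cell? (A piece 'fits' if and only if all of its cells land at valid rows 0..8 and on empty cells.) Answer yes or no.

Drop 1: S rot2 at col 2 lands with bottom-row=0; cleared 0 line(s) (total 0); column heights now [0 0 1 2 2], max=2
Drop 2: Z rot2 at col 0 lands with bottom-row=1; cleared 0 line(s) (total 0); column heights now [3 3 2 2 2], max=3
Drop 3: T rot0 at col 2 lands with bottom-row=2; cleared 1 line(s) (total 1); column heights now [0 2 2 3 2], max=3
Test piece I rot1 at col 3 (width 1): heights before test = [0 2 2 3 2]; fits = True

Answer: yes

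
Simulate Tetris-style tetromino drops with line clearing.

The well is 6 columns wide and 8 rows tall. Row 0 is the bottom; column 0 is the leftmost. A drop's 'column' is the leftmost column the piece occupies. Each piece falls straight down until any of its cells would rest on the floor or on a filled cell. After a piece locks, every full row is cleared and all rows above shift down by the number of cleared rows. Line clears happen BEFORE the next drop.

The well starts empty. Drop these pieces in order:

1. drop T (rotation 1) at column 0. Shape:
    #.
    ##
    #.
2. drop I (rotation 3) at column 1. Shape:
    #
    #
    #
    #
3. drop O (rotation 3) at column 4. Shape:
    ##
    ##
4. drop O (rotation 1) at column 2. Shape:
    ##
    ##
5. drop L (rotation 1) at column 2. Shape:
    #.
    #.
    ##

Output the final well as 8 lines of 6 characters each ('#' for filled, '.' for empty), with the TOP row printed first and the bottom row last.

Answer: ......
......
......
.#....
.##...
.##...
####..
#.####

Derivation:
Drop 1: T rot1 at col 0 lands with bottom-row=0; cleared 0 line(s) (total 0); column heights now [3 2 0 0 0 0], max=3
Drop 2: I rot3 at col 1 lands with bottom-row=2; cleared 0 line(s) (total 0); column heights now [3 6 0 0 0 0], max=6
Drop 3: O rot3 at col 4 lands with bottom-row=0; cleared 0 line(s) (total 0); column heights now [3 6 0 0 2 2], max=6
Drop 4: O rot1 at col 2 lands with bottom-row=0; cleared 1 line(s) (total 1); column heights now [2 5 1 1 1 1], max=5
Drop 5: L rot1 at col 2 lands with bottom-row=1; cleared 0 line(s) (total 1); column heights now [2 5 4 2 1 1], max=5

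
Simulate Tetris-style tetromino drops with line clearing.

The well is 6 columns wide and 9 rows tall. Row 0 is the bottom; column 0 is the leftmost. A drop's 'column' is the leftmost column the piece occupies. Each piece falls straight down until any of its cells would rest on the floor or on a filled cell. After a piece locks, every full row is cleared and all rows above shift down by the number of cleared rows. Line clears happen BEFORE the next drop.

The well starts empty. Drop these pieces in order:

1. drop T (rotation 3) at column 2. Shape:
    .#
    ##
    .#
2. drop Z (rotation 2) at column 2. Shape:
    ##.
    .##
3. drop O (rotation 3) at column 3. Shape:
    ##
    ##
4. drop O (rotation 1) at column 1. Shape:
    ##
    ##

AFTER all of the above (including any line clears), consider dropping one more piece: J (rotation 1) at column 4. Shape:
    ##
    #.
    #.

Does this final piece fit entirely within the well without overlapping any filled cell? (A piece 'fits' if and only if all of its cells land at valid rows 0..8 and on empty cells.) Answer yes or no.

Drop 1: T rot3 at col 2 lands with bottom-row=0; cleared 0 line(s) (total 0); column heights now [0 0 2 3 0 0], max=3
Drop 2: Z rot2 at col 2 lands with bottom-row=3; cleared 0 line(s) (total 0); column heights now [0 0 5 5 4 0], max=5
Drop 3: O rot3 at col 3 lands with bottom-row=5; cleared 0 line(s) (total 0); column heights now [0 0 5 7 7 0], max=7
Drop 4: O rot1 at col 1 lands with bottom-row=5; cleared 0 line(s) (total 0); column heights now [0 7 7 7 7 0], max=7
Test piece J rot1 at col 4 (width 2): heights before test = [0 7 7 7 7 0]; fits = False

Answer: no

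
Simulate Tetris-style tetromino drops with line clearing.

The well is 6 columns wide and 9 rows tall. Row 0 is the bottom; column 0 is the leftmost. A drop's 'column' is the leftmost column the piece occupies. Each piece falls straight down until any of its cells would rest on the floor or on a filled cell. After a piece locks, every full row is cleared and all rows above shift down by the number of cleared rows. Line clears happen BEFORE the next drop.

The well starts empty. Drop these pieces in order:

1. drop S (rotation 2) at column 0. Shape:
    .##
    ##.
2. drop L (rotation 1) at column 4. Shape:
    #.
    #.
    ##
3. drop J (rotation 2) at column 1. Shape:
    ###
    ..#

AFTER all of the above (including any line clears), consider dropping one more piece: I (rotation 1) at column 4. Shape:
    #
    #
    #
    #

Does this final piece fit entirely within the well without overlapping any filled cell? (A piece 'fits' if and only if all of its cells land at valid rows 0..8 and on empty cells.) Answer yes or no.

Drop 1: S rot2 at col 0 lands with bottom-row=0; cleared 0 line(s) (total 0); column heights now [1 2 2 0 0 0], max=2
Drop 2: L rot1 at col 4 lands with bottom-row=0; cleared 0 line(s) (total 0); column heights now [1 2 2 0 3 1], max=3
Drop 3: J rot2 at col 1 lands with bottom-row=1; cleared 0 line(s) (total 0); column heights now [1 3 3 3 3 1], max=3
Test piece I rot1 at col 4 (width 1): heights before test = [1 3 3 3 3 1]; fits = True

Answer: yes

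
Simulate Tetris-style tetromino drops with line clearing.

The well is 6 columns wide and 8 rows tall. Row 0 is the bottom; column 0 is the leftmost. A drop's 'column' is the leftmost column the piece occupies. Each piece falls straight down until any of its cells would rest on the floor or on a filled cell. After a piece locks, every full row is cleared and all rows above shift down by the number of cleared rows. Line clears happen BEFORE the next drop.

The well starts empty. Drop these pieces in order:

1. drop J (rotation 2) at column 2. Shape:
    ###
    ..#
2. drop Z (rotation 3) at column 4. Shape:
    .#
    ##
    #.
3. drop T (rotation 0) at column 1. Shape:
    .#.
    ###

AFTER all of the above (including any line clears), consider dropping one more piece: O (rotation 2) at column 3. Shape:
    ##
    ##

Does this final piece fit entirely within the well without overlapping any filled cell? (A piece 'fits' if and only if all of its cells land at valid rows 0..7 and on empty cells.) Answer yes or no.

Answer: yes

Derivation:
Drop 1: J rot2 at col 2 lands with bottom-row=0; cleared 0 line(s) (total 0); column heights now [0 0 2 2 2 0], max=2
Drop 2: Z rot3 at col 4 lands with bottom-row=2; cleared 0 line(s) (total 0); column heights now [0 0 2 2 4 5], max=5
Drop 3: T rot0 at col 1 lands with bottom-row=2; cleared 0 line(s) (total 0); column heights now [0 3 4 3 4 5], max=5
Test piece O rot2 at col 3 (width 2): heights before test = [0 3 4 3 4 5]; fits = True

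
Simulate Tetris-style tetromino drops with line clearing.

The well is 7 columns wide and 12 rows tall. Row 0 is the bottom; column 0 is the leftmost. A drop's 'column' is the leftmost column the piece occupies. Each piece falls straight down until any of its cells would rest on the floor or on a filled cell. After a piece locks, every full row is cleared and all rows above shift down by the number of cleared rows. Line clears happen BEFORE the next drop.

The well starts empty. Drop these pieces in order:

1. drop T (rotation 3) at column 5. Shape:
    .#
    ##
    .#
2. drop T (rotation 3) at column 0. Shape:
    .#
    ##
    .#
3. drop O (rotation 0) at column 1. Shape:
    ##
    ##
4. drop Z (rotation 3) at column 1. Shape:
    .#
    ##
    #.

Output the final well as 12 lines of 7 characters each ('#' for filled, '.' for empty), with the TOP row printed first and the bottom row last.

Answer: .......
.......
.......
.......
..#....
.##....
.#.....
.##....
.##....
.#....#
##...##
.#....#

Derivation:
Drop 1: T rot3 at col 5 lands with bottom-row=0; cleared 0 line(s) (total 0); column heights now [0 0 0 0 0 2 3], max=3
Drop 2: T rot3 at col 0 lands with bottom-row=0; cleared 0 line(s) (total 0); column heights now [2 3 0 0 0 2 3], max=3
Drop 3: O rot0 at col 1 lands with bottom-row=3; cleared 0 line(s) (total 0); column heights now [2 5 5 0 0 2 3], max=5
Drop 4: Z rot3 at col 1 lands with bottom-row=5; cleared 0 line(s) (total 0); column heights now [2 7 8 0 0 2 3], max=8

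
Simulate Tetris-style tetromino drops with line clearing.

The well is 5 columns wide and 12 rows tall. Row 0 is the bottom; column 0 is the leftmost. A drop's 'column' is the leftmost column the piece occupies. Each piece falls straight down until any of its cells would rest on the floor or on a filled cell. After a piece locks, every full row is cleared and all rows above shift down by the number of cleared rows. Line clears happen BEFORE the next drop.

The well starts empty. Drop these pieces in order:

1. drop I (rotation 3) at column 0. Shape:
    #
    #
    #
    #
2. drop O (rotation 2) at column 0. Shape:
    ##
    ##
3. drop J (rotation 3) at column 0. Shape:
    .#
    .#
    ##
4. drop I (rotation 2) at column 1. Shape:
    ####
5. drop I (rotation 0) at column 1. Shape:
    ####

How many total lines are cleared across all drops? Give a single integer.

Answer: 0

Derivation:
Drop 1: I rot3 at col 0 lands with bottom-row=0; cleared 0 line(s) (total 0); column heights now [4 0 0 0 0], max=4
Drop 2: O rot2 at col 0 lands with bottom-row=4; cleared 0 line(s) (total 0); column heights now [6 6 0 0 0], max=6
Drop 3: J rot3 at col 0 lands with bottom-row=6; cleared 0 line(s) (total 0); column heights now [7 9 0 0 0], max=9
Drop 4: I rot2 at col 1 lands with bottom-row=9; cleared 0 line(s) (total 0); column heights now [7 10 10 10 10], max=10
Drop 5: I rot0 at col 1 lands with bottom-row=10; cleared 0 line(s) (total 0); column heights now [7 11 11 11 11], max=11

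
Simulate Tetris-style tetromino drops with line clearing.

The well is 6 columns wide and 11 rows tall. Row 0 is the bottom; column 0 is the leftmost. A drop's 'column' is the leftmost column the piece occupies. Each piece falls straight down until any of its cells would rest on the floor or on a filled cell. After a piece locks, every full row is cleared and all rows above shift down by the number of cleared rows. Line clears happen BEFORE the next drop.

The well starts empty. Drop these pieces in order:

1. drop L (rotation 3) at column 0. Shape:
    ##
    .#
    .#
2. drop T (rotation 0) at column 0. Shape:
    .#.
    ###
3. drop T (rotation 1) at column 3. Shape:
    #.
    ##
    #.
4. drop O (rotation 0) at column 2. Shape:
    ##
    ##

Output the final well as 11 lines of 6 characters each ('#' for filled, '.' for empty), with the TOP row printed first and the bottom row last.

Drop 1: L rot3 at col 0 lands with bottom-row=0; cleared 0 line(s) (total 0); column heights now [3 3 0 0 0 0], max=3
Drop 2: T rot0 at col 0 lands with bottom-row=3; cleared 0 line(s) (total 0); column heights now [4 5 4 0 0 0], max=5
Drop 3: T rot1 at col 3 lands with bottom-row=0; cleared 0 line(s) (total 0); column heights now [4 5 4 3 2 0], max=5
Drop 4: O rot0 at col 2 lands with bottom-row=4; cleared 0 line(s) (total 0); column heights now [4 5 6 6 2 0], max=6

Answer: ......
......
......
......
......
..##..
.###..
###...
##.#..
.#.##.
.#.#..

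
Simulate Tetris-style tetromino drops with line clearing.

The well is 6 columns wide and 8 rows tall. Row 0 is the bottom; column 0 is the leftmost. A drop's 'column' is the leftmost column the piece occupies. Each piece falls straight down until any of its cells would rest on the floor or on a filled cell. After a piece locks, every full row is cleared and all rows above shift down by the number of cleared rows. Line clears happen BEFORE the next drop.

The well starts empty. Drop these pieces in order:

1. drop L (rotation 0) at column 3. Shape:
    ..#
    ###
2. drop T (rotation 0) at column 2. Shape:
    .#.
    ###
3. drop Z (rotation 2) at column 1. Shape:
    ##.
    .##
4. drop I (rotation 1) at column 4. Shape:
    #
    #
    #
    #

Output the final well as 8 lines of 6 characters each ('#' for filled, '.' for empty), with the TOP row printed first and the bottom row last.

Drop 1: L rot0 at col 3 lands with bottom-row=0; cleared 0 line(s) (total 0); column heights now [0 0 0 1 1 2], max=2
Drop 2: T rot0 at col 2 lands with bottom-row=1; cleared 0 line(s) (total 0); column heights now [0 0 2 3 2 2], max=3
Drop 3: Z rot2 at col 1 lands with bottom-row=3; cleared 0 line(s) (total 0); column heights now [0 5 5 4 2 2], max=5
Drop 4: I rot1 at col 4 lands with bottom-row=2; cleared 0 line(s) (total 0); column heights now [0 5 5 4 6 2], max=6

Answer: ......
......
....#.
.##.#.
..###.
...##.
..####
...###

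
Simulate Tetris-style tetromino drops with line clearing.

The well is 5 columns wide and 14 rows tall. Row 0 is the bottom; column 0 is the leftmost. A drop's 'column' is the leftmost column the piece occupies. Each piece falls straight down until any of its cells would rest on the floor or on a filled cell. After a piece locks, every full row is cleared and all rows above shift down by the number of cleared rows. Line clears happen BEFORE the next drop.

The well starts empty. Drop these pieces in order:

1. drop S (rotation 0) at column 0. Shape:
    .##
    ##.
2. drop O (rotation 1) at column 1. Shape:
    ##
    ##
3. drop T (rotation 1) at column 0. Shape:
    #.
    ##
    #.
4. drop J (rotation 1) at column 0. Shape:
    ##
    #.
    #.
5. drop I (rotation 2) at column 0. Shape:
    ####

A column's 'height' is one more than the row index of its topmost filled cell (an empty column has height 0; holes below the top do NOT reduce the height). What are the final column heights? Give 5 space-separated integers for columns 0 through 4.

Drop 1: S rot0 at col 0 lands with bottom-row=0; cleared 0 line(s) (total 0); column heights now [1 2 2 0 0], max=2
Drop 2: O rot1 at col 1 lands with bottom-row=2; cleared 0 line(s) (total 0); column heights now [1 4 4 0 0], max=4
Drop 3: T rot1 at col 0 lands with bottom-row=3; cleared 0 line(s) (total 0); column heights now [6 5 4 0 0], max=6
Drop 4: J rot1 at col 0 lands with bottom-row=6; cleared 0 line(s) (total 0); column heights now [9 9 4 0 0], max=9
Drop 5: I rot2 at col 0 lands with bottom-row=9; cleared 0 line(s) (total 0); column heights now [10 10 10 10 0], max=10

Answer: 10 10 10 10 0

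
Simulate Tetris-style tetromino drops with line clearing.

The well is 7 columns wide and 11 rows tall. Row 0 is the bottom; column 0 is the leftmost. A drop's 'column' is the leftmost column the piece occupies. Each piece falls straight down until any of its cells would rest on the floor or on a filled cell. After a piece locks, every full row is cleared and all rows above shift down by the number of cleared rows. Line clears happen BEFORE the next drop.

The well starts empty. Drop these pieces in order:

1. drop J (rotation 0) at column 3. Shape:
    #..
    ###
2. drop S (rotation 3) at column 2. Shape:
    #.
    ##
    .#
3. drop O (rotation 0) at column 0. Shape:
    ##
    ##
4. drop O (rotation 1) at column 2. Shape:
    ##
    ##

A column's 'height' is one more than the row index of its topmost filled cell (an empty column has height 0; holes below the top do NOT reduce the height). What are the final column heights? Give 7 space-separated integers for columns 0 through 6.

Answer: 2 2 7 7 1 1 0

Derivation:
Drop 1: J rot0 at col 3 lands with bottom-row=0; cleared 0 line(s) (total 0); column heights now [0 0 0 2 1 1 0], max=2
Drop 2: S rot3 at col 2 lands with bottom-row=2; cleared 0 line(s) (total 0); column heights now [0 0 5 4 1 1 0], max=5
Drop 3: O rot0 at col 0 lands with bottom-row=0; cleared 0 line(s) (total 0); column heights now [2 2 5 4 1 1 0], max=5
Drop 4: O rot1 at col 2 lands with bottom-row=5; cleared 0 line(s) (total 0); column heights now [2 2 7 7 1 1 0], max=7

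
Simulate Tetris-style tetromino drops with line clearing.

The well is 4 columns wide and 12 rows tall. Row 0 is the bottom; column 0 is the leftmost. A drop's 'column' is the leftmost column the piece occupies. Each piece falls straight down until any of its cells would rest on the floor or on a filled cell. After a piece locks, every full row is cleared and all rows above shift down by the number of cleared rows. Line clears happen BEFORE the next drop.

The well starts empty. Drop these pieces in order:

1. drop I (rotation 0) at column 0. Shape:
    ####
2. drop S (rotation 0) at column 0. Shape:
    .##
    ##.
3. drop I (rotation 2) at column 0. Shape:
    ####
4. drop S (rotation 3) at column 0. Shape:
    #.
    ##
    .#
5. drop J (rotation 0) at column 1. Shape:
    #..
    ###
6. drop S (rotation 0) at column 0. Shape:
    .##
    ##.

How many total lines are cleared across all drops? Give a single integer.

Answer: 3

Derivation:
Drop 1: I rot0 at col 0 lands with bottom-row=0; cleared 1 line(s) (total 1); column heights now [0 0 0 0], max=0
Drop 2: S rot0 at col 0 lands with bottom-row=0; cleared 0 line(s) (total 1); column heights now [1 2 2 0], max=2
Drop 3: I rot2 at col 0 lands with bottom-row=2; cleared 1 line(s) (total 2); column heights now [1 2 2 0], max=2
Drop 4: S rot3 at col 0 lands with bottom-row=2; cleared 0 line(s) (total 2); column heights now [5 4 2 0], max=5
Drop 5: J rot0 at col 1 lands with bottom-row=4; cleared 1 line(s) (total 3); column heights now [4 5 2 0], max=5
Drop 6: S rot0 at col 0 lands with bottom-row=5; cleared 0 line(s) (total 3); column heights now [6 7 7 0], max=7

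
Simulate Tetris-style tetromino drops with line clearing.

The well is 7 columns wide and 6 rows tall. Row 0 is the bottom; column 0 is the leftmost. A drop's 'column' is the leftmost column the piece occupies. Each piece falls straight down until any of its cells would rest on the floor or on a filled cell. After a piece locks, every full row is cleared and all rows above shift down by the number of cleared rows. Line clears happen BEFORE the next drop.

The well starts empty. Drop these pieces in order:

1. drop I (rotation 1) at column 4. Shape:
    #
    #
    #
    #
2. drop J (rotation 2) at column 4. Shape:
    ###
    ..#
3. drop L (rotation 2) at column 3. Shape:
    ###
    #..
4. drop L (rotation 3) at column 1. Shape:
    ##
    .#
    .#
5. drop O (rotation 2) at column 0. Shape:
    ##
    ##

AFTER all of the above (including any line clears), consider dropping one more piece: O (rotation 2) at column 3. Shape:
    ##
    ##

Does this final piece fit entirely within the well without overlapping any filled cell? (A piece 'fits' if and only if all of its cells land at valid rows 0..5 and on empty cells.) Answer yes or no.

Drop 1: I rot1 at col 4 lands with bottom-row=0; cleared 0 line(s) (total 0); column heights now [0 0 0 0 4 0 0], max=4
Drop 2: J rot2 at col 4 lands with bottom-row=3; cleared 0 line(s) (total 0); column heights now [0 0 0 0 5 5 5], max=5
Drop 3: L rot2 at col 3 lands with bottom-row=4; cleared 0 line(s) (total 0); column heights now [0 0 0 6 6 6 5], max=6
Drop 4: L rot3 at col 1 lands with bottom-row=0; cleared 0 line(s) (total 0); column heights now [0 3 3 6 6 6 5], max=6
Drop 5: O rot2 at col 0 lands with bottom-row=3; cleared 0 line(s) (total 0); column heights now [5 5 3 6 6 6 5], max=6
Test piece O rot2 at col 3 (width 2): heights before test = [5 5 3 6 6 6 5]; fits = False

Answer: no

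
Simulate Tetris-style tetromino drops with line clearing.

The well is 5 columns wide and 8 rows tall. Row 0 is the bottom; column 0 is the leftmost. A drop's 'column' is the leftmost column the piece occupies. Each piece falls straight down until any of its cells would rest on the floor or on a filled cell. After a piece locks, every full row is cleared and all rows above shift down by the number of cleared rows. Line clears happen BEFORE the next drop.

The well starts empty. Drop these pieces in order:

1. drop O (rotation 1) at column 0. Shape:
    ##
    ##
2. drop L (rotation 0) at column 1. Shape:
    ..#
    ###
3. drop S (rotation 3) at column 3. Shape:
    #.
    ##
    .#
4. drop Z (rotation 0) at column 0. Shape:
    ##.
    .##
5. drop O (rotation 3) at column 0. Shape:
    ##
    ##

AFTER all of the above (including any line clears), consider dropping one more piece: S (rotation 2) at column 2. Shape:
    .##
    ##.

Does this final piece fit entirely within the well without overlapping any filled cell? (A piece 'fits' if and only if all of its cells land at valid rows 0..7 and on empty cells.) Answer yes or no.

Drop 1: O rot1 at col 0 lands with bottom-row=0; cleared 0 line(s) (total 0); column heights now [2 2 0 0 0], max=2
Drop 2: L rot0 at col 1 lands with bottom-row=2; cleared 0 line(s) (total 0); column heights now [2 3 3 4 0], max=4
Drop 3: S rot3 at col 3 lands with bottom-row=3; cleared 0 line(s) (total 0); column heights now [2 3 3 6 5], max=6
Drop 4: Z rot0 at col 0 lands with bottom-row=3; cleared 0 line(s) (total 0); column heights now [5 5 4 6 5], max=6
Drop 5: O rot3 at col 0 lands with bottom-row=5; cleared 0 line(s) (total 0); column heights now [7 7 4 6 5], max=7
Test piece S rot2 at col 2 (width 3): heights before test = [7 7 4 6 5]; fits = True

Answer: yes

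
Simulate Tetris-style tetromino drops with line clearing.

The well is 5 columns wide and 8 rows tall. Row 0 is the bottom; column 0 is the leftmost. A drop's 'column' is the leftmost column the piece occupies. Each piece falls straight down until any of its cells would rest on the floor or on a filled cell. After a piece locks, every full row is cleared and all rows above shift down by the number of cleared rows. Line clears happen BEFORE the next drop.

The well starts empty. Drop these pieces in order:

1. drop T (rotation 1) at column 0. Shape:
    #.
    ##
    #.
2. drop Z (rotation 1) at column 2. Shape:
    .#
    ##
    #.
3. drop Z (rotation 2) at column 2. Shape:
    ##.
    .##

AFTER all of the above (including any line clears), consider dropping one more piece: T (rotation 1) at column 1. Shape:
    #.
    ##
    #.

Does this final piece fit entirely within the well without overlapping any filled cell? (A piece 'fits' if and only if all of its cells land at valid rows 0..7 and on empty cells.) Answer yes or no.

Answer: yes

Derivation:
Drop 1: T rot1 at col 0 lands with bottom-row=0; cleared 0 line(s) (total 0); column heights now [3 2 0 0 0], max=3
Drop 2: Z rot1 at col 2 lands with bottom-row=0; cleared 0 line(s) (total 0); column heights now [3 2 2 3 0], max=3
Drop 3: Z rot2 at col 2 lands with bottom-row=3; cleared 0 line(s) (total 0); column heights now [3 2 5 5 4], max=5
Test piece T rot1 at col 1 (width 2): heights before test = [3 2 5 5 4]; fits = True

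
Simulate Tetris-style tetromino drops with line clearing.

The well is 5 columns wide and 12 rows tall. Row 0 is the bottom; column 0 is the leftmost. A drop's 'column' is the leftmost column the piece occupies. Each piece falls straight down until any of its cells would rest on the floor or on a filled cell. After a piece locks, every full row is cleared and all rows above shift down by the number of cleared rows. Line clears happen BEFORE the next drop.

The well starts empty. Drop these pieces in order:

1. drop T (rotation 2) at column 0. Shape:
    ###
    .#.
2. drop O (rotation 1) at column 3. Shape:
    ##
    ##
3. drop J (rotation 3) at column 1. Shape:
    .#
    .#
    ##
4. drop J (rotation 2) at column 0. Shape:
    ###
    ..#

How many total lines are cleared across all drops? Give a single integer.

Drop 1: T rot2 at col 0 lands with bottom-row=0; cleared 0 line(s) (total 0); column heights now [2 2 2 0 0], max=2
Drop 2: O rot1 at col 3 lands with bottom-row=0; cleared 1 line(s) (total 1); column heights now [0 1 0 1 1], max=1
Drop 3: J rot3 at col 1 lands with bottom-row=1; cleared 0 line(s) (total 1); column heights now [0 2 4 1 1], max=4
Drop 4: J rot2 at col 0 lands with bottom-row=4; cleared 0 line(s) (total 1); column heights now [6 6 6 1 1], max=6

Answer: 1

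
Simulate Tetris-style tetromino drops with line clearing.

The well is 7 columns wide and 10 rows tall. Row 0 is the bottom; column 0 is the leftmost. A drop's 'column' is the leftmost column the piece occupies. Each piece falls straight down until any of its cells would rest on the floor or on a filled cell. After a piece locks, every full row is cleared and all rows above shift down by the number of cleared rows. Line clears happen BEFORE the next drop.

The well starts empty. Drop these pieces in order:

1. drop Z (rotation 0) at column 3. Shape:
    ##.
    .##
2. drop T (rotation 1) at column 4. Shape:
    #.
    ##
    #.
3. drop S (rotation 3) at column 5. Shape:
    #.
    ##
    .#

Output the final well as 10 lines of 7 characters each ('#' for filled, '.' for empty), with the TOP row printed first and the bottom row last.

Answer: .......
.......
.......
.......
.....#.
....###
....###
....#..
...##..
....##.

Derivation:
Drop 1: Z rot0 at col 3 lands with bottom-row=0; cleared 0 line(s) (total 0); column heights now [0 0 0 2 2 1 0], max=2
Drop 2: T rot1 at col 4 lands with bottom-row=2; cleared 0 line(s) (total 0); column heights now [0 0 0 2 5 4 0], max=5
Drop 3: S rot3 at col 5 lands with bottom-row=3; cleared 0 line(s) (total 0); column heights now [0 0 0 2 5 6 5], max=6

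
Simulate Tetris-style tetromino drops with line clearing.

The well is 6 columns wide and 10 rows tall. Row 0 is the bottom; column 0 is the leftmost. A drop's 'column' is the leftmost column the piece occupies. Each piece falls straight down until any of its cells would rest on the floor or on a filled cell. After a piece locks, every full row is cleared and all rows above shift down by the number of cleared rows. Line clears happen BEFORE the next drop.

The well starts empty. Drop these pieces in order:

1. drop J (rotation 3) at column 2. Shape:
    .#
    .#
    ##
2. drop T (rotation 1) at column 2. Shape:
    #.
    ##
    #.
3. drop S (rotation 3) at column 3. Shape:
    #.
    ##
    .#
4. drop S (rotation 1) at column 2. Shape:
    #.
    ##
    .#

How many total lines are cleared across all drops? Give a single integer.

Drop 1: J rot3 at col 2 lands with bottom-row=0; cleared 0 line(s) (total 0); column heights now [0 0 1 3 0 0], max=3
Drop 2: T rot1 at col 2 lands with bottom-row=2; cleared 0 line(s) (total 0); column heights now [0 0 5 4 0 0], max=5
Drop 3: S rot3 at col 3 lands with bottom-row=3; cleared 0 line(s) (total 0); column heights now [0 0 5 6 5 0], max=6
Drop 4: S rot1 at col 2 lands with bottom-row=6; cleared 0 line(s) (total 0); column heights now [0 0 9 8 5 0], max=9

Answer: 0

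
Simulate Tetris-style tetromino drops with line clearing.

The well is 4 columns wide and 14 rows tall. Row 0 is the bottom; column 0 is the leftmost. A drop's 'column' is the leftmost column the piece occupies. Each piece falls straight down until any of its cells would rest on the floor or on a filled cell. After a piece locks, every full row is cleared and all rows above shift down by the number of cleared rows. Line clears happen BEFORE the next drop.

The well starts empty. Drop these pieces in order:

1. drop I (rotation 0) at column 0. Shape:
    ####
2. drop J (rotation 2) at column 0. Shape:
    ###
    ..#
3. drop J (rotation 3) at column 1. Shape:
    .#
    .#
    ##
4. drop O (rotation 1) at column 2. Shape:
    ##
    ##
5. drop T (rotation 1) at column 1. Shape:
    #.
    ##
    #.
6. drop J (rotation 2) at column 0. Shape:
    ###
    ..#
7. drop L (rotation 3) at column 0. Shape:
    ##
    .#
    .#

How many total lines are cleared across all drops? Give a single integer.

Drop 1: I rot0 at col 0 lands with bottom-row=0; cleared 1 line(s) (total 1); column heights now [0 0 0 0], max=0
Drop 2: J rot2 at col 0 lands with bottom-row=0; cleared 0 line(s) (total 1); column heights now [2 2 2 0], max=2
Drop 3: J rot3 at col 1 lands with bottom-row=2; cleared 0 line(s) (total 1); column heights now [2 3 5 0], max=5
Drop 4: O rot1 at col 2 lands with bottom-row=5; cleared 0 line(s) (total 1); column heights now [2 3 7 7], max=7
Drop 5: T rot1 at col 1 lands with bottom-row=6; cleared 0 line(s) (total 1); column heights now [2 9 8 7], max=9
Drop 6: J rot2 at col 0 lands with bottom-row=8; cleared 0 line(s) (total 1); column heights now [10 10 10 7], max=10
Drop 7: L rot3 at col 0 lands with bottom-row=10; cleared 0 line(s) (total 1); column heights now [13 13 10 7], max=13

Answer: 1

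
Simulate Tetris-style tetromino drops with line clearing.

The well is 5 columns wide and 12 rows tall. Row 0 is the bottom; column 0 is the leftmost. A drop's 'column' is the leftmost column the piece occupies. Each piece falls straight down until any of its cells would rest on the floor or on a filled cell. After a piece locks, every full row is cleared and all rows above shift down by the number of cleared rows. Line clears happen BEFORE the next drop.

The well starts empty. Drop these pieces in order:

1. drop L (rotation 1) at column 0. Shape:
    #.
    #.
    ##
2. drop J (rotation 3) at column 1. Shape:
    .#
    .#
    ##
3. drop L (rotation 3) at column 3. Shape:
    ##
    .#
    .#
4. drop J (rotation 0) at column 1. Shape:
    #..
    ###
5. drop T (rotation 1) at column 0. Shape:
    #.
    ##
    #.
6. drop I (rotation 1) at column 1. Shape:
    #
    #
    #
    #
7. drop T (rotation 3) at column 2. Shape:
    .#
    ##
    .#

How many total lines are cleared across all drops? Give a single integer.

Drop 1: L rot1 at col 0 lands with bottom-row=0; cleared 0 line(s) (total 0); column heights now [3 1 0 0 0], max=3
Drop 2: J rot3 at col 1 lands with bottom-row=1; cleared 0 line(s) (total 0); column heights now [3 2 4 0 0], max=4
Drop 3: L rot3 at col 3 lands with bottom-row=0; cleared 0 line(s) (total 0); column heights now [3 2 4 3 3], max=4
Drop 4: J rot0 at col 1 lands with bottom-row=4; cleared 0 line(s) (total 0); column heights now [3 6 5 5 3], max=6
Drop 5: T rot1 at col 0 lands with bottom-row=5; cleared 0 line(s) (total 0); column heights now [8 7 5 5 3], max=8
Drop 6: I rot1 at col 1 lands with bottom-row=7; cleared 0 line(s) (total 0); column heights now [8 11 5 5 3], max=11
Drop 7: T rot3 at col 2 lands with bottom-row=5; cleared 0 line(s) (total 0); column heights now [8 11 7 8 3], max=11

Answer: 0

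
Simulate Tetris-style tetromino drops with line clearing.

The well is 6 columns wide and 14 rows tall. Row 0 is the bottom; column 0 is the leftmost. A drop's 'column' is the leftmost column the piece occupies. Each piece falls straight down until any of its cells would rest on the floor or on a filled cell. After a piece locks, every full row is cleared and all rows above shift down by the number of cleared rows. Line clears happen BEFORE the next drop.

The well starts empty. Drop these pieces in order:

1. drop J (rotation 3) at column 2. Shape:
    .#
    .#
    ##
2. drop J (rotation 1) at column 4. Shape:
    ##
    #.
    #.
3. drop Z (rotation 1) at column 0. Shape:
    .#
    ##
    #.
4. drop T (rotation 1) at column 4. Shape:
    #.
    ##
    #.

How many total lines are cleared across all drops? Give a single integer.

Drop 1: J rot3 at col 2 lands with bottom-row=0; cleared 0 line(s) (total 0); column heights now [0 0 1 3 0 0], max=3
Drop 2: J rot1 at col 4 lands with bottom-row=0; cleared 0 line(s) (total 0); column heights now [0 0 1 3 3 3], max=3
Drop 3: Z rot1 at col 0 lands with bottom-row=0; cleared 0 line(s) (total 0); column heights now [2 3 1 3 3 3], max=3
Drop 4: T rot1 at col 4 lands with bottom-row=3; cleared 0 line(s) (total 0); column heights now [2 3 1 3 6 5], max=6

Answer: 0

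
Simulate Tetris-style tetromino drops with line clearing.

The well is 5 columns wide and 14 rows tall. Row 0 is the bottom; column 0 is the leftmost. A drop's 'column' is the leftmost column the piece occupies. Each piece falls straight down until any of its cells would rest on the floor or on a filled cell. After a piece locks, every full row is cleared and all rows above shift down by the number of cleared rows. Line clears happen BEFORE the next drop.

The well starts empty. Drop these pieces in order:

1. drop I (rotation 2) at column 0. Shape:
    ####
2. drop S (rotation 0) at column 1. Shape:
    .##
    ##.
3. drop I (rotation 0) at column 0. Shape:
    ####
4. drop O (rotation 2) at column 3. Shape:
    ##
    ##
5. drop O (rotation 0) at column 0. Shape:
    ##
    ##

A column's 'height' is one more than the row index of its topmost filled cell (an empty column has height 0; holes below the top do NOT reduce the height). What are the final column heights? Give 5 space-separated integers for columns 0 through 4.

Drop 1: I rot2 at col 0 lands with bottom-row=0; cleared 0 line(s) (total 0); column heights now [1 1 1 1 0], max=1
Drop 2: S rot0 at col 1 lands with bottom-row=1; cleared 0 line(s) (total 0); column heights now [1 2 3 3 0], max=3
Drop 3: I rot0 at col 0 lands with bottom-row=3; cleared 0 line(s) (total 0); column heights now [4 4 4 4 0], max=4
Drop 4: O rot2 at col 3 lands with bottom-row=4; cleared 0 line(s) (total 0); column heights now [4 4 4 6 6], max=6
Drop 5: O rot0 at col 0 lands with bottom-row=4; cleared 0 line(s) (total 0); column heights now [6 6 4 6 6], max=6

Answer: 6 6 4 6 6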